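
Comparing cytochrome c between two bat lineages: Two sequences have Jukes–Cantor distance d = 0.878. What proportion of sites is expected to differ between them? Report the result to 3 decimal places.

0.517

p = (3/4)(1 − e^(−4d/3)) = 0.75 × (1 − e^(-1.170667)) = 0.75 × (1 − 0.310160) = 0.517380.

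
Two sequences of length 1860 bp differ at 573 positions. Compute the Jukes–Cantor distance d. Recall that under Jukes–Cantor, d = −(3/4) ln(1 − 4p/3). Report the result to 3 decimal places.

0.397

p = 573/1860 ≈ 0.308065.
d = −(3/4) ln(1 − 4p/3) = −0.75 ln(1 − 0.410753) = −0.75 ln(0.589247)
  = −0.75 × (-0.528910) = 0.396683 substitutions/site.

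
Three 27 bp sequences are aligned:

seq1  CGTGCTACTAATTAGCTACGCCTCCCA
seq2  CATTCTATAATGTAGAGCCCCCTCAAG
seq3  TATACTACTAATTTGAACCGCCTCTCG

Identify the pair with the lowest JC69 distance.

seq1–seq2: 13/27 differ, p = 0.481, d = 0.770.
seq1–seq3: 9/27 differ, p = 0.333, d = 0.441.
seq2–seq3: 11/27 differ, p = 0.407, d = 0.588.
The smallest distance is between seq1 and seq3.

seq1 and seq3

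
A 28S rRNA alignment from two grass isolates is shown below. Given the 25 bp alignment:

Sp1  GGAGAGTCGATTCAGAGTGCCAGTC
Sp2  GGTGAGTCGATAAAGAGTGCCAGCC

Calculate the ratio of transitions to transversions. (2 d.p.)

Transitions are A↔G and C↔T; transversions are all other mismatches.
Transitions: 1. Transversions: 3.
R = 1/3 = 0.333333… ≈ 0.33 (to 2 d.p.).

0.33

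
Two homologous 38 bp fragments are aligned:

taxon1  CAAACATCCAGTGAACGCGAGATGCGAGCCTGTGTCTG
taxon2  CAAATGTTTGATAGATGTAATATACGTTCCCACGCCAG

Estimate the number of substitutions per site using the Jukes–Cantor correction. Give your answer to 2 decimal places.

0.91

The sequences differ at 20 of 38 sites, so p = 20/38 ≈ 0.526316.
d = −(3/4) ln(1 − 4p/3) = −0.75 ln(1 − 0.701755) = −0.75 ln(0.298245)
  = −0.75 × (-1.209840) = 0.907380 substitutions/site.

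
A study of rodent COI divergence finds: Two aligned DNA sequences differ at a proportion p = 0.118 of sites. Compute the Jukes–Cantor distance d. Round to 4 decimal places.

d = −(3/4) ln(1 − 4p/3) = −0.75 ln(1 − 0.157333) = −0.75 ln(0.842667)
  = −0.75 × (-0.171183) = 0.128387 substitutions/site.

0.1284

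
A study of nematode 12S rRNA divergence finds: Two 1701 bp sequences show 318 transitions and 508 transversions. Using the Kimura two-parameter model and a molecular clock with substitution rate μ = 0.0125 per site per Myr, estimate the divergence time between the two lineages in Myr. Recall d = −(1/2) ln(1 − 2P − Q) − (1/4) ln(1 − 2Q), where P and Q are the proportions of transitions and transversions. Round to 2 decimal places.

31.42

P = 318/1701 ≈ 0.186949 and Q = 508/1701 ≈ 0.298648.
Under the Kimura two-parameter model, d = −½ ln(1 − 2P − Q) − ¼ ln(1 − 2Q).
1 − 2P − Q = 0.327454, giving −½ ln(0.327454) = 0.558204.
1 − 2Q = 0.402704, giving −¼ ln(0.402704) = 0.227388.
d = 0.558204 + 0.227388 = 0.785592.
Under a molecular clock d = 2μt, so t = d/(2μ) = 0.785592 / (2 × 0.0125) = 31.42 Myr.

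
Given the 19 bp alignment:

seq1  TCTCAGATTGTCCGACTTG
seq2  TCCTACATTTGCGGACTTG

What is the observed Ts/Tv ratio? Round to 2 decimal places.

0.50

Transitions are A↔G and C↔T; transversions are all other mismatches.
Transitions: 2. Transversions: 4.
R = 2/4 = 0.50.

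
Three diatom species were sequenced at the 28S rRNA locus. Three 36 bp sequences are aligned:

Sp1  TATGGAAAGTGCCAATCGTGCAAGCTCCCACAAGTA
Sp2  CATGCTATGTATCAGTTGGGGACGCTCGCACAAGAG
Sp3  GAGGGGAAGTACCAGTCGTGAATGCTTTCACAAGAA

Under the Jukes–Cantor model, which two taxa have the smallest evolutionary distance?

Sp1–Sp2: 14/36 differ, p = 0.389, d = 0.548.
Sp1–Sp3: 10/36 differ, p = 0.278, d = 0.347.
Sp2–Sp3: 13/36 differ, p = 0.361, d = 0.493.
The smallest distance is between Sp1 and Sp3.

Sp1 and Sp3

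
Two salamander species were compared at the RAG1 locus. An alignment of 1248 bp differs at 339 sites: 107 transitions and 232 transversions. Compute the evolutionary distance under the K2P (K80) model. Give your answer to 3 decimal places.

0.337

P = 107/1248 ≈ 0.085737 and Q = 232/1248 ≈ 0.185897.
Under the Kimura two-parameter model, d = −½ ln(1 − 2P − Q) − ¼ ln(1 − 2Q).
1 − 2P − Q = 0.642629, giving −½ ln(0.642629) = 0.221094.
1 − 2Q = 0.628206, giving −¼ ln(0.628206) = 0.116222.
d = 0.221094 + 0.116222 = 0.337316.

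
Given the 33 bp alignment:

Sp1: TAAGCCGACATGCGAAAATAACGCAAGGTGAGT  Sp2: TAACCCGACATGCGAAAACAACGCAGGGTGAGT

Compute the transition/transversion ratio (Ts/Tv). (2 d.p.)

2.00

Transitions are A↔G and C↔T; transversions are all other mismatches.
Transitions: 2. Transversions: 1.
R = 2/1 = 2.00.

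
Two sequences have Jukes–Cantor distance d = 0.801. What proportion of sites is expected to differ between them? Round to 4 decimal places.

0.4922

p = (3/4)(1 − e^(−4d/3)) = 0.75 × (1 − e^(-1.068)) = 0.75 × (1 − 0.343695) = 0.492229.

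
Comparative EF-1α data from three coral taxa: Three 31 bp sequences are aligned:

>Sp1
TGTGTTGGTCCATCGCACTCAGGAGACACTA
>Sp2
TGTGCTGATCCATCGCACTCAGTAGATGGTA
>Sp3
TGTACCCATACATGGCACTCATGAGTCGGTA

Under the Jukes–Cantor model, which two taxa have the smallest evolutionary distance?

Sp1–Sp2: 6/31 differ, p = 0.194, d = 0.224.
Sp1–Sp3: 11/31 differ, p = 0.355, d = 0.481.
Sp2–Sp3: 9/31 differ, p = 0.290, d = 0.367.
The smallest distance is between Sp1 and Sp2.

Sp1 and Sp2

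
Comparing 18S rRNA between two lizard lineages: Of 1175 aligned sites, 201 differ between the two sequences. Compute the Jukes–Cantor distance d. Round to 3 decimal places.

p = 201/1175 ≈ 0.171064.
d = −(3/4) ln(1 − 4p/3) = −0.75 ln(1 − 0.228085) = −0.75 ln(0.771915)
  = −0.75 × (-0.258881) = 0.194161 substitutions/site.

0.194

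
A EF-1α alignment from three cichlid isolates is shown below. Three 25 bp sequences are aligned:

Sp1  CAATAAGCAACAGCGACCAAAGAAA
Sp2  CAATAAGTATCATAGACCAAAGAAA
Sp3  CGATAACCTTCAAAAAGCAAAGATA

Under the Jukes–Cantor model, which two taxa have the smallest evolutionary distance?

Sp1 and Sp2

Sp1–Sp2: 4/25 differ, p = 0.160, d = 0.180.
Sp1–Sp3: 9/25 differ, p = 0.360, d = 0.490.
Sp2–Sp3: 8/25 differ, p = 0.320, d = 0.417.
The smallest distance is between Sp1 and Sp2.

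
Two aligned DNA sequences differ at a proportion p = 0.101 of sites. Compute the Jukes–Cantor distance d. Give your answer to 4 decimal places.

0.1085

d = −(3/4) ln(1 − 4p/3) = −0.75 ln(1 − 0.134667) = −0.75 ln(0.865333)
  = −0.75 × (-0.144641) = 0.108481 substitutions/site.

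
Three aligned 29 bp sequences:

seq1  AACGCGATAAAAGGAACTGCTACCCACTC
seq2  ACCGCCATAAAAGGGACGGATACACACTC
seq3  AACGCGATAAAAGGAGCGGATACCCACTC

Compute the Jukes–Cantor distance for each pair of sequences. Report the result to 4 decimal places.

seq1–seq2: 6/29 sites differ → p ≈ 0.206897, d = −0.75 ln(1 − 0.275863) = 0.242081 ≈ 0.2421.
seq1–seq3: 3/29 sites differ → p ≈ 0.103448, d = −0.75 ln(1 − 0.137931) = 0.111315 ≈ 0.1113.
seq2–seq3: 5/29 sites differ → p ≈ 0.172414, d = −0.75 ln(1 − 0.229885) = 0.195912 ≈ 0.1959.

d(seq1,seq2) = 0.2421, d(seq1,seq3) = 0.1113, d(seq2,seq3) = 0.1959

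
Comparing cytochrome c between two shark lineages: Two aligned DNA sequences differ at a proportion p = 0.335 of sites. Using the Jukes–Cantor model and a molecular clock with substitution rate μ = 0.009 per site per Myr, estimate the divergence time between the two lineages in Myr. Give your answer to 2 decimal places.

24.66

d = −(3/4) ln(1 − 4p/3) = −0.75 ln(1 − 0.446667) = −0.75 ln(0.553333)
  = −0.75 × (-0.591795) = 0.443846 substitutions/site.
Under a molecular clock d = 2μt, so t = d/(2μ) = 0.443846 / (2 × 0.009) = 24.66 Myr.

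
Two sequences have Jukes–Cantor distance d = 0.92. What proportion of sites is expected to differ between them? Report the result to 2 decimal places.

p = (3/4)(1 − e^(−4d/3)) = 0.75 × (1 − e^(-1.226667)) = 0.75 × (1 − 0.293268) = 0.530049.

0.53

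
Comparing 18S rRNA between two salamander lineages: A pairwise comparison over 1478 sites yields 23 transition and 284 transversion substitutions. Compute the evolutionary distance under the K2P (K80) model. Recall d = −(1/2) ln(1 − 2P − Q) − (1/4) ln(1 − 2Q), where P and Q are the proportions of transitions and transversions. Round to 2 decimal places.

0.25

P = 23/1478 ≈ 0.015562 and Q = 284/1478 ≈ 0.192152.
Under the Kimura two-parameter model, d = −½ ln(1 − 2P − Q) − ¼ ln(1 − 2Q).
1 − 2P − Q = 0.776724, giving −½ ln(0.776724) = 0.126335.
1 − 2Q = 0.615696, giving −¼ ln(0.615696) = 0.121250.
d = 0.126335 + 0.121250 = 0.247585.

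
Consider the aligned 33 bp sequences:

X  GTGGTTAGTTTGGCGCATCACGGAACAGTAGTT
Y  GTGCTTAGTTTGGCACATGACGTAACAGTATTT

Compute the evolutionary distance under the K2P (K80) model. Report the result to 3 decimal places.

0.170

Of 33 sites, 1 differences are transitions and 4 are transversions, so P = 1/33 ≈ 0.030303 and Q = 4/33 ≈ 0.121212.
Under the Kimura two-parameter model, d = −½ ln(1 − 2P − Q) − ¼ ln(1 − 2Q).
1 − 2P − Q = 0.818182, giving −½ ln(0.818182) = 0.100335.
1 − 2Q = 0.757576, giving −¼ ln(0.757576) = 0.069408.
d = 0.100335 + 0.069408 = 0.169743.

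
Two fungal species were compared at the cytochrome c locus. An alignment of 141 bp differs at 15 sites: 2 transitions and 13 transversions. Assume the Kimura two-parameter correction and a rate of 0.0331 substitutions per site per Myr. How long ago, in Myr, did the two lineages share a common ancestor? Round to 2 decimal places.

1.74

P = 2/141 ≈ 0.014184 and Q = 13/141 ≈ 0.092199.
Under the Kimura two-parameter model, d = −½ ln(1 − 2P − Q) − ¼ ln(1 − 2Q).
1 − 2P − Q = 0.879433, giving −½ ln(0.879433) = 0.064239.
1 − 2Q = 0.815602, giving −¼ ln(0.815602) = 0.050957.
d = 0.064239 + 0.050957 = 0.115196.
Under a molecular clock d = 2μt, so t = d/(2μ) = 0.115196 / (2 × 0.0331) = 1.74 Myr.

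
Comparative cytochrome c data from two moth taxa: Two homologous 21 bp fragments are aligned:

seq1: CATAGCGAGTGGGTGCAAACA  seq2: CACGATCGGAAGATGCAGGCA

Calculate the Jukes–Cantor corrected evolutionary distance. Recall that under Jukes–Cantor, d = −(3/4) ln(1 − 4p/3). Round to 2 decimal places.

0.90

The sequences differ at 11 of 21 sites, so p = 11/21 ≈ 0.52381.
d = −(3/4) ln(1 − 4p/3) = −0.75 ln(1 − 0.698413) = −0.75 ln(0.301587)
  = −0.75 × (-1.198697) = 0.899023 substitutions/site.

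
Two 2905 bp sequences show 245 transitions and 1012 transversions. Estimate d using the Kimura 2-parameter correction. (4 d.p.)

0.6622

P = 245/2905 ≈ 0.084337 and Q = 1012/2905 ≈ 0.348365.
Under the Kimura two-parameter model, d = −½ ln(1 − 2P − Q) − ¼ ln(1 − 2Q).
1 − 2P − Q = 0.482961, giving −½ ln(0.482961) = 0.363910.
1 − 2Q = 0.30327, giving −¼ ln(0.30327) = 0.298283.
d = 0.363910 + 0.298283 = 0.662193.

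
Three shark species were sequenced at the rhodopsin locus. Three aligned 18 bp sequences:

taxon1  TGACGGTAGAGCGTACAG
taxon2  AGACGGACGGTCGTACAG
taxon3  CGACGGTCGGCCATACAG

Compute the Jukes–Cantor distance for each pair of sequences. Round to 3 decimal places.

d(taxon1,taxon2) = 0.347, d(taxon1,taxon3) = 0.347, d(taxon2,taxon3) = 0.264

taxon1–taxon2: 5/18 sites differ → p ≈ 0.277778, d = −0.75 ln(1 − 0.370371) = 0.346968 ≈ 0.347.
taxon1–taxon3: 5/18 sites differ → p ≈ 0.277778, d = −0.75 ln(1 − 0.370371) = 0.346968 ≈ 0.347.
taxon2–taxon3: 4/18 sites differ → p ≈ 0.222222, d = −0.75 ln(1 − 0.296296) = 0.263548 ≈ 0.264.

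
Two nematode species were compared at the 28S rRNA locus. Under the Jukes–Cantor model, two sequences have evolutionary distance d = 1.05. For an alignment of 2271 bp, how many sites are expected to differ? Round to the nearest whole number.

1283

Invert JC69: p = (3/4)(1 − e^(−4d/3)) = 0.75 × (1 − e^(-1.4)) = 0.75 × (1 − 0.246597) = 0.565052.
Expected differing sites = pL ≈ 0.565052 × 2271 = 1283.233092 ≈ 1283.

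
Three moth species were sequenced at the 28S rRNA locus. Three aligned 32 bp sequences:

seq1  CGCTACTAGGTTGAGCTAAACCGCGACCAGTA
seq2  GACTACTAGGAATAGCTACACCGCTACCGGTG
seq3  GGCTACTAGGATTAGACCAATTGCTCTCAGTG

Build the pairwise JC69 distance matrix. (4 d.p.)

d(seq1,seq2) = 0.3525, d(seq1,seq3) = 0.5199, d(seq2,seq3) = 0.4598

seq1–seq2: 9/32 sites differ → p = 0.28125, d = −0.75 ln(1 − 0.375) = 0.352503 ≈ 0.3525.
seq1–seq3: 12/32 sites differ → p = 0.375, d = −0.75 ln(1 − 0.5) = 0.519860 ≈ 0.5199.
seq2–seq3: 11/32 sites differ → p = 0.34375, d = −0.75 ln(1 − 0.458333) = 0.459828 ≈ 0.4598.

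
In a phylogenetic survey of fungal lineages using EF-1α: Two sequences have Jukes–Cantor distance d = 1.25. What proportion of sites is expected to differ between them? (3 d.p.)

p = (3/4)(1 − e^(−4d/3)) = 0.75 × (1 − e^(-1.666667)) = 0.75 × (1 − 0.188876) = 0.608343.

0.608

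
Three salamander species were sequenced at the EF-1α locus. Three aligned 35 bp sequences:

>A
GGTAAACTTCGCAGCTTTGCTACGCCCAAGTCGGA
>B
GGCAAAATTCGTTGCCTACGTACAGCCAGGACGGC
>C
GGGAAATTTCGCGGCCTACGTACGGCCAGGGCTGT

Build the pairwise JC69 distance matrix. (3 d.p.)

d(A,B) = 0.513, d(A,C) = 0.458, d(B,C) = 0.273

A–B: 13/35 sites differ → p ≈ 0.371429, d = −0.75 ln(1 − 0.495239) = 0.512753 ≈ 0.513.
A–C: 12/35 sites differ → p ≈ 0.342857, d = −0.75 ln(1 − 0.457143) = 0.458182 ≈ 0.458.
B–C: 8/35 sites differ → p ≈ 0.228571, d = −0.75 ln(1 − 0.304761) = 0.272625 ≈ 0.273.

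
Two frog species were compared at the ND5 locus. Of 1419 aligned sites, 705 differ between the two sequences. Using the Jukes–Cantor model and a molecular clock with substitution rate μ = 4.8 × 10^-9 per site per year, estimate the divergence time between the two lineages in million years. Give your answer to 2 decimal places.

84.84

p = 705/1419 ≈ 0.496829.
d = −(3/4) ln(1 − 4p/3) = −0.75 ln(1 − 0.662439) = −0.75 ln(0.337561)
  = −0.75 × (-1.086009) = 0.814507 substitutions/site.
Under a molecular clock d = 2μt, so t = d/(2μ) = 0.814507 / (2 × 4.8 × 10^-9) = 84.84 million years.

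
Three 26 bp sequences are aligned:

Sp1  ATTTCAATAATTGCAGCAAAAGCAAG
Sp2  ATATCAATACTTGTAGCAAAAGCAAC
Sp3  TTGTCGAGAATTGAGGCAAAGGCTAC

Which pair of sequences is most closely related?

Sp1–Sp2: 4/26 differ, p = 0.154, d = 0.172.
Sp1–Sp3: 9/26 differ, p = 0.346, d = 0.464.
Sp2–Sp3: 9/26 differ, p = 0.346, d = 0.464.
The smallest distance is between Sp1 and Sp2.

Sp1 and Sp2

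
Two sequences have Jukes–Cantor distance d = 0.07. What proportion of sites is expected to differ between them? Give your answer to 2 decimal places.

p = (3/4)(1 − e^(−4d/3)) = 0.75 × (1 − e^(-0.093333)) = 0.75 × (1 − 0.910890) = 0.066833.

0.07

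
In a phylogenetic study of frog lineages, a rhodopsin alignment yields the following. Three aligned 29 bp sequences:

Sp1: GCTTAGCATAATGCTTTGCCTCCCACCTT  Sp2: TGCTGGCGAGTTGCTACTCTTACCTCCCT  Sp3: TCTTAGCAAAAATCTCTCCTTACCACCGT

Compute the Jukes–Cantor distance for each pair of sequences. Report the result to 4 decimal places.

Sp1–Sp2: 15/29 sites differ → p ≈ 0.517241, d = −0.75 ln(1 − 0.689655) = 0.877553 ≈ 0.8776.
Sp1–Sp3: 9/29 sites differ → p ≈ 0.310345, d = −0.75 ln(1 − 0.413793) = 0.400562 ≈ 0.4006.
Sp2–Sp3: 13/29 sites differ → p ≈ 0.448276, d = −0.75 ln(1 − 0.597701) = 0.682920 ≈ 0.6829.

d(Sp1,Sp2) = 0.8776, d(Sp1,Sp3) = 0.4006, d(Sp2,Sp3) = 0.6829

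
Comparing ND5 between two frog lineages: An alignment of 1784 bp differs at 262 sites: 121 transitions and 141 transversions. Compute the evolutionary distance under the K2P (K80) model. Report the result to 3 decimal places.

0.164

P = 121/1784 ≈ 0.067825 and Q = 141/1784 ≈ 0.079036.
Under the Kimura two-parameter model, d = −½ ln(1 − 2P − Q) − ¼ ln(1 − 2Q).
1 − 2P − Q = 0.785314, giving −½ ln(0.785314) = 0.120836.
1 − 2Q = 0.841928, giving −¼ ln(0.841928) = 0.043015.
d = 0.120836 + 0.043015 = 0.163851.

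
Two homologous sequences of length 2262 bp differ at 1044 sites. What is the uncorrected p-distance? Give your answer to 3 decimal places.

p = 1044/2262 = 0.461538… ≈ 0.462 (to 3 d.p.).

0.462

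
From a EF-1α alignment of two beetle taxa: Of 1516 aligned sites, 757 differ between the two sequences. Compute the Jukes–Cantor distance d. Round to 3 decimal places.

0.822

p = 757/1516 ≈ 0.49934.
d = −(3/4) ln(1 − 4p/3) = −0.75 ln(1 − 0.665787) = −0.75 ln(0.334213)
  = −0.75 × (-1.095977) = 0.821983 substitutions/site.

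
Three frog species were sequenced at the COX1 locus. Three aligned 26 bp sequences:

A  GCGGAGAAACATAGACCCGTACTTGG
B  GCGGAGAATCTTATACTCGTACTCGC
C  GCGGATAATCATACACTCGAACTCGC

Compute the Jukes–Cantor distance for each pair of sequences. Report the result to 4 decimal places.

A–B: 6/26 sites differ → p ≈ 0.230769, d = −0.75 ln(1 − 0.307692) = 0.275793 ≈ 0.2758.
A–C: 7/26 sites differ → p ≈ 0.269231, d = −0.75 ln(1 − 0.358975) = 0.333515 ≈ 0.3335.
B–C: 4/26 sites differ → p ≈ 0.153846, d = −0.75 ln(1 − 0.205128) = 0.172181 ≈ 0.1722.

d(A,B) = 0.2758, d(A,C) = 0.3335, d(B,C) = 0.1722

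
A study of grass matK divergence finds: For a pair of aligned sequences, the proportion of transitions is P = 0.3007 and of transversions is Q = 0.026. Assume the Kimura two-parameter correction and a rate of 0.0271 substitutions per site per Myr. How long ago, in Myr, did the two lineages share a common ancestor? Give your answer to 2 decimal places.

Under the Kimura two-parameter model, d = −½ ln(1 − 2P − Q) − ¼ ln(1 − 2Q).
1 − 2P − Q = 0.3726, giving −½ ln(0.3726) = 0.493625.
1 − 2Q = 0.948, giving −¼ ln(0.948) = 0.013350.
d = 0.493625 + 0.013350 = 0.506975.
Under a molecular clock d = 2μt, so t = d/(2μ) = 0.506975 / (2 × 0.0271) = 9.35 Myr.

9.35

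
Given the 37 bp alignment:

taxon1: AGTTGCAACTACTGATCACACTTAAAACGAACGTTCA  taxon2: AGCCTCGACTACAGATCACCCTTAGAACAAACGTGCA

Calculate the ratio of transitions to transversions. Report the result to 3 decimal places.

1.250

Transitions are A↔G and C↔T; transversions are all other mismatches.
Transitions: 5. Transversions: 4.
R = 5/4 = 1.250.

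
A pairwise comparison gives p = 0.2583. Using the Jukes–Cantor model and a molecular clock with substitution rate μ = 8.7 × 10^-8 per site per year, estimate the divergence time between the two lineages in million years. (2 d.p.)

1.82

d = −(3/4) ln(1 − 4p/3) = −0.75 ln(1 − 0.3444) = −0.75 ln(0.6556)
  = −0.75 × (-0.422204) = 0.316653 substitutions/site.
Under a molecular clock d = 2μt, so t = d/(2μ) = 0.316653 / (2 × 8.7 × 10^-8) = 1.82 million years.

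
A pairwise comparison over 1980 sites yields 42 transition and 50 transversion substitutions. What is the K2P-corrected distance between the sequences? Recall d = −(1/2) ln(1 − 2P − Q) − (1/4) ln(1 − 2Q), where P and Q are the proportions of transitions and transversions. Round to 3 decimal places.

P = 42/1980 ≈ 0.021212 and Q = 50/1980 ≈ 0.025253.
Under the Kimura two-parameter model, d = −½ ln(1 − 2P − Q) − ¼ ln(1 − 2Q).
1 − 2P − Q = 0.932323, giving −½ ln(0.932323) = 0.035038.
1 − 2Q = 0.949494, giving −¼ ln(0.949494) = 0.012957.
d = 0.035038 + 0.012957 = 0.047995.

0.048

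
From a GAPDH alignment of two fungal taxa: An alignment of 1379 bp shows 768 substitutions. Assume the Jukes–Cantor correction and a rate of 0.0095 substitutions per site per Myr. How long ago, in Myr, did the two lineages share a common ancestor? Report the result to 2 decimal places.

53.57

p = 768/1379 ≈ 0.556925.
d = −(3/4) ln(1 − 4p/3) = −0.75 ln(1 − 0.742567) = −0.75 ln(0.257433)
  = −0.75 × (-1.356996) = 1.017747 substitutions/site.
Under a molecular clock d = 2μt, so t = d/(2μ) = 1.017747 / (2 × 0.0095) = 53.57 Myr.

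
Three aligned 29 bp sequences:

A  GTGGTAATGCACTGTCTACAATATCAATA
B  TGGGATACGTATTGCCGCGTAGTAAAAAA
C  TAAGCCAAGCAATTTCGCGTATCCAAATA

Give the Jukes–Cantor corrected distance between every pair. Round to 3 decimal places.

d(A,B) = 1.141, d(A,C) = 0.878, d(B,C) = 0.683

A–B: 17/29 sites differ → p ≈ 0.586207, d = −0.75 ln(1 − 0.781609) = 1.141101 ≈ 1.141.
A–C: 15/29 sites differ → p ≈ 0.517241, d = −0.75 ln(1 − 0.689655) = 0.877553 ≈ 0.878.
B–C: 13/29 sites differ → p ≈ 0.448276, d = −0.75 ln(1 − 0.597701) = 0.682920 ≈ 0.683.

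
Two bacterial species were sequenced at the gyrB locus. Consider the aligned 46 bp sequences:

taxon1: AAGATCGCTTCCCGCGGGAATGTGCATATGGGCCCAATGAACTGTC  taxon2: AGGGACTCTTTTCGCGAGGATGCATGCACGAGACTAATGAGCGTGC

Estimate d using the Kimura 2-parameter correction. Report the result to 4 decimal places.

Of 46 sites, 15 differences are transitions and 6 are transversions, so P = 15/46 ≈ 0.326087 and Q = 6/46 ≈ 0.130435.
Under the Kimura two-parameter model, d = −½ ln(1 − 2P − Q) − ¼ ln(1 − 2Q).
1 − 2P − Q = 0.217391, giving −½ ln(0.217391) = 0.763029.
1 − 2Q = 0.73913, giving −¼ ln(0.73913) = 0.075570.
d = 0.763029 + 0.075570 = 0.838599.

0.8386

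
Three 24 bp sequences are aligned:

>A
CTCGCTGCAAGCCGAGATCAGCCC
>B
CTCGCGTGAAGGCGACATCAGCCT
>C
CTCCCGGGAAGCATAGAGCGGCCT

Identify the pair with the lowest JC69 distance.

A–B: 6/24 differ, p = 0.250, d = 0.304.
A–C: 8/24 differ, p = 0.333, d = 0.441.
B–C: 8/24 differ, p = 0.333, d = 0.441.
The smallest distance is between A and B.

A and B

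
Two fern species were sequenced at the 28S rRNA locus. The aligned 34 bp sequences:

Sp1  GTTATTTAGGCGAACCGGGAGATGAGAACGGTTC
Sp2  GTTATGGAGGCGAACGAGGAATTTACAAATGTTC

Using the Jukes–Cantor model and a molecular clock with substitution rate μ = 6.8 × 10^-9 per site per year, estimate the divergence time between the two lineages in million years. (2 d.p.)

The sequences differ at 10 of 34 sites (6, 7, 16, 17, 21, 22, 24, 26, 29, 30), so p = 10/34 ≈ 0.294118.
d = −(3/4) ln(1 − 4p/3) = −0.75 ln(1 − 0.392157) = −0.75 ln(0.607843)
  = −0.75 × (-0.497839) = 0.373379 substitutions/site.
Under a molecular clock d = 2μt, so t = d/(2μ) = 0.373379 / (2 × 6.8 × 10^-9) = 27.45 million years.

27.45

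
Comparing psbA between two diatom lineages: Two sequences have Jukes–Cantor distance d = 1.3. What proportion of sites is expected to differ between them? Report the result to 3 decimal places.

0.617

p = (3/4)(1 − e^(−4d/3)) = 0.75 × (1 − e^(-1.733333)) = 0.75 × (1 − 0.176695) = 0.617479.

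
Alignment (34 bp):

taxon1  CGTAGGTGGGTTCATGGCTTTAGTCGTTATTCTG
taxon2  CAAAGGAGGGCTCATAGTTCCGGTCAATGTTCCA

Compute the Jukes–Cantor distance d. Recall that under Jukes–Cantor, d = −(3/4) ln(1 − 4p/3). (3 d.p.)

The sequences differ at 14 of 34 sites, so p = 14/34 ≈ 0.411765.
d = −(3/4) ln(1 − 4p/3) = −0.75 ln(1 − 0.54902) = −0.75 ln(0.45098)
  = −0.75 × (-0.796332) = 0.597249 substitutions/site.

0.597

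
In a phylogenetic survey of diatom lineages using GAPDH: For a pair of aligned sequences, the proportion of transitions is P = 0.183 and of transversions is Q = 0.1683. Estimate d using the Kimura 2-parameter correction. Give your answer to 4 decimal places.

Under the Kimura two-parameter model, d = −½ ln(1 − 2P − Q) − ¼ ln(1 − 2Q).
1 − 2P − Q = 0.4657, giving −½ ln(0.4657) = 0.382107.
1 − 2Q = 0.6634, giving −¼ ln(0.6634) = 0.102594.
d = 0.382107 + 0.102594 = 0.484701.

0.4847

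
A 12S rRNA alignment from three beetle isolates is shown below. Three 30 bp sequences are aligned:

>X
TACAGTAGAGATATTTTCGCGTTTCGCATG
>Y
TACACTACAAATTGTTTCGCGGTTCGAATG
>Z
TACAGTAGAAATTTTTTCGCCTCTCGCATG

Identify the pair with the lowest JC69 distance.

X and Z

X–Y: 7/30 differ, p = 0.233, d = 0.280.
X–Z: 4/30 differ, p = 0.133, d = 0.147.
Y–Z: 7/30 differ, p = 0.233, d = 0.280.
The smallest distance is between X and Z.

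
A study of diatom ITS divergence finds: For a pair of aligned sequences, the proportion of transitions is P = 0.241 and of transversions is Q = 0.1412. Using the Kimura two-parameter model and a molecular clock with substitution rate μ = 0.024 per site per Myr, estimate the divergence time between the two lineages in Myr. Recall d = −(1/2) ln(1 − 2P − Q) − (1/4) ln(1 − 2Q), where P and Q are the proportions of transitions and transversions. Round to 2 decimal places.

Under the Kimura two-parameter model, d = −½ ln(1 − 2P − Q) − ¼ ln(1 − 2Q).
1 − 2P − Q = 0.3768, giving −½ ln(0.3768) = 0.488020.
1 − 2Q = 0.7176, giving −¼ ln(0.7176) = 0.082961.
d = 0.488020 + 0.082961 = 0.570981.
Under a molecular clock d = 2μt, so t = d/(2μ) = 0.570981 / (2 × 0.024) = 11.90 Myr.

11.90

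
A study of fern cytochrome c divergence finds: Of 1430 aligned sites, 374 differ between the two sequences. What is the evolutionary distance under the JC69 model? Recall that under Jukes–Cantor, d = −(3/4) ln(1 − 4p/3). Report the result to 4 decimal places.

0.3216

p = 374/1430 ≈ 0.261538.
d = −(3/4) ln(1 − 4p/3) = −0.75 ln(1 − 0.348717) = −0.75 ln(0.651283)
  = −0.75 × (-0.428811) = 0.321608 substitutions/site.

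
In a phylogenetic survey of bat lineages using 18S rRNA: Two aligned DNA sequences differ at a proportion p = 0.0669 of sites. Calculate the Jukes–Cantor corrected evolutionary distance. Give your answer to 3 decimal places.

d = −(3/4) ln(1 − 4p/3) = −0.75 ln(1 − 0.0892) = −0.75 ln(0.9108)
  = −0.75 × (-0.093432) = 0.070074 substitutions/site.

0.070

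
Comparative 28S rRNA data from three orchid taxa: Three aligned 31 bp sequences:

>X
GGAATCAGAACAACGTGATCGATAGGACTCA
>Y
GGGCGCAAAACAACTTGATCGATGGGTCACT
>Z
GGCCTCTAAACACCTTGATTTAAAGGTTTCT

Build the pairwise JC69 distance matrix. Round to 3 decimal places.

X–Y: 9/31 sites differ → p ≈ 0.290323, d = −0.75 ln(1 − 0.387097) = 0.367161 ≈ 0.367.
X–Z: 12/31 sites differ → p ≈ 0.387097, d = −0.75 ln(1 − 0.516129) = 0.544453 ≈ 0.544.
Y–Z: 10/31 sites differ → p ≈ 0.322581, d = −0.75 ln(1 − 0.430108) = 0.421731 ≈ 0.422.

d(X,Y) = 0.367, d(X,Z) = 0.544, d(Y,Z) = 0.422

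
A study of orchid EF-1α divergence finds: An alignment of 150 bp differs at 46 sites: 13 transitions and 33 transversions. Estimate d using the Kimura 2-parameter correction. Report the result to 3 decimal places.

P = 13/150 ≈ 0.086667 and Q = 33/150 = 0.22.
Under the Kimura two-parameter model, d = −½ ln(1 − 2P − Q) − ¼ ln(1 − 2Q).
1 − 2P − Q = 0.606666, giving −½ ln(0.606666) = 0.249888.
1 − 2Q = 0.56, giving −¼ ln(0.56) = 0.144955.
d = 0.249888 + 0.144955 = 0.394843.

0.395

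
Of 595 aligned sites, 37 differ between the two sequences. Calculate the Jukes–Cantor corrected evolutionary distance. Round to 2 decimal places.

0.06

p = 37/595 ≈ 0.062185.
d = −(3/4) ln(1 − 4p/3) = −0.75 ln(1 − 0.082913) = −0.75 ln(0.917087)
  = −0.75 × (-0.086553) = 0.064915 substitutions/site.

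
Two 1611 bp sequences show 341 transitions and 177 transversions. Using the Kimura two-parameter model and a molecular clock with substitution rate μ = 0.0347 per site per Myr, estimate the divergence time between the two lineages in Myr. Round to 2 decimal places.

6.38

P = 341/1611 ≈ 0.21167 and Q = 177/1611 ≈ 0.10987.
Under the Kimura two-parameter model, d = −½ ln(1 − 2P − Q) − ¼ ln(1 − 2Q).
1 − 2P − Q = 0.46679, giving −½ ln(0.46679) = 0.380938.
1 − 2Q = 0.78026, giving −¼ ln(0.78026) = 0.062032.
d = 0.380938 + 0.062032 = 0.442970.
Under a molecular clock d = 2μt, so t = d/(2μ) = 0.442970 / (2 × 0.0347) = 6.38 Myr.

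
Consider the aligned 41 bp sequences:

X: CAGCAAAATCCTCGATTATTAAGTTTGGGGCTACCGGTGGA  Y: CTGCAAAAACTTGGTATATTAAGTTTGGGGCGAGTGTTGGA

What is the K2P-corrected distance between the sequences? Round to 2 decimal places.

0.30

Of 41 sites, 2 differences are transitions and 8 are transversions, so P = 2/41 ≈ 0.04878 and Q = 8/41 ≈ 0.195122.
Under the Kimura two-parameter model, d = −½ ln(1 − 2P − Q) − ¼ ln(1 − 2Q).
1 − 2P − Q = 0.707318, giving −½ ln(0.707318) = 0.173137.
1 − 2Q = 0.609756, giving −¼ ln(0.609756) = 0.123674.
d = 0.173137 + 0.123674 = 0.296811.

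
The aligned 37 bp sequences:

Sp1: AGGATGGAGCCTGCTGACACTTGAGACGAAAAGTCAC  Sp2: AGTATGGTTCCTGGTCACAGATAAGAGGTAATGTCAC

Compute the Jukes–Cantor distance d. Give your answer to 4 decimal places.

0.3786

The sequences differ at 11 of 37 sites, so p = 11/37 ≈ 0.297297.
d = −(3/4) ln(1 − 4p/3) = −0.75 ln(1 − 0.396396) = −0.75 ln(0.603604)
  = −0.75 × (-0.504837) = 0.378628 substitutions/site.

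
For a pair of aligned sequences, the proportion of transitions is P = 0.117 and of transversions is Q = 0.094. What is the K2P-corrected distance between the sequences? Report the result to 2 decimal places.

Under the Kimura two-parameter model, d = −½ ln(1 − 2P − Q) − ¼ ln(1 − 2Q).
1 − 2P − Q = 0.672, giving −½ ln(0.672) = 0.198748.
1 − 2Q = 0.812, giving −¼ ln(0.812) = 0.052064.
d = 0.198748 + 0.052064 = 0.250812.

0.25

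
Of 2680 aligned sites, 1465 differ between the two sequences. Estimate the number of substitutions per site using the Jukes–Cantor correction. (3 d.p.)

p = 1465/2680 ≈ 0.546642.
d = −(3/4) ln(1 − 4p/3) = −0.75 ln(1 − 0.728856) = −0.75 ln(0.271144)
  = −0.75 × (-1.305105) = 0.978829 substitutions/site.

0.979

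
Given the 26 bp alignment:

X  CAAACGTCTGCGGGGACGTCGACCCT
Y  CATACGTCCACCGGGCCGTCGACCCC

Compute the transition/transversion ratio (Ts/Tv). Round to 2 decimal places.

1.00

Transitions are A↔G and C↔T; transversions are all other mismatches.
Transitions: 3. Transversions: 3.
R = 3/3 = 1.00.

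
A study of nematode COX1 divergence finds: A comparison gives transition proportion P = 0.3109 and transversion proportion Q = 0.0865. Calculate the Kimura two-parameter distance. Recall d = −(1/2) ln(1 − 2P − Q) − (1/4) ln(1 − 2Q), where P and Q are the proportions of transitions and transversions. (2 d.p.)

0.66

Under the Kimura two-parameter model, d = −½ ln(1 − 2P − Q) − ¼ ln(1 − 2Q).
1 − 2P − Q = 0.2917, giving −½ ln(0.2917) = 0.616015.
1 − 2Q = 0.827, giving −¼ ln(0.827) = 0.047488.
d = 0.616015 + 0.047488 = 0.663503.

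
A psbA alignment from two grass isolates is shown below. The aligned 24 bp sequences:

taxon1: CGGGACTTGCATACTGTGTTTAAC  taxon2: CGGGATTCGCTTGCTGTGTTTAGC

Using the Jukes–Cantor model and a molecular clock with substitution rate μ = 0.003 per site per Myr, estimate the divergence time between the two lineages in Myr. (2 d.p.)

The sequences differ at 5 of 24 sites (6, 8, 11, 13, 23), so p = 5/24 ≈ 0.208333.
d = −(3/4) ln(1 − 4p/3) = −0.75 ln(1 − 0.277777) = −0.75 ln(0.722223)
  = −0.75 × (-0.325421) = 0.244066 substitutions/site.
Under a molecular clock d = 2μt, so t = d/(2μ) = 0.244066 / (2 × 0.003) = 40.68 Myr.

40.68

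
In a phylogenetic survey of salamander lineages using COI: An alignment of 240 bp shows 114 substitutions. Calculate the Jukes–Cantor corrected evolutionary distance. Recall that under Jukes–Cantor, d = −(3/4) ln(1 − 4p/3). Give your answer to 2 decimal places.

0.75

p = 114/240 = 0.475.
d = −(3/4) ln(1 − 4p/3) = −0.75 ln(1 − 0.633333) = −0.75 ln(0.366667)
  = −0.75 × (-1.003301) = 0.752476 substitutions/site.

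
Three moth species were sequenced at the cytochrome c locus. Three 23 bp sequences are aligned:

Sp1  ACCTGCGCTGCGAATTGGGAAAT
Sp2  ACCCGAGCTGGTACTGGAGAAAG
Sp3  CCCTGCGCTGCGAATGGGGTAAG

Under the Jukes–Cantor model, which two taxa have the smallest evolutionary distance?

Sp1–Sp2: 8/23 differ, p = 0.348, d = 0.467.
Sp1–Sp3: 4/23 differ, p = 0.174, d = 0.198.
Sp2–Sp3: 8/23 differ, p = 0.348, d = 0.467.
The smallest distance is between Sp1 and Sp3.

Sp1 and Sp3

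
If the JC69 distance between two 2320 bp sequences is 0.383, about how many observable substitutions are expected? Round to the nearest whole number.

696

Invert JC69: p = (3/4)(1 − e^(−4d/3)) = 0.75 × (1 − e^(-0.510667)) = 0.75 × (1 − 0.600095) = 0.299929.
Expected differing sites = pL ≈ 0.299929 × 2320 = 695.83528 ≈ 696.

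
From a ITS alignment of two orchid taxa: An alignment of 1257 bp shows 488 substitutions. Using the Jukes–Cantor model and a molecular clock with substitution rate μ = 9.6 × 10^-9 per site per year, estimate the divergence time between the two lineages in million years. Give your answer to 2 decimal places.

28.48

p = 488/1257 ≈ 0.388226.
d = −(3/4) ln(1 − 4p/3) = −0.75 ln(1 − 0.517635) = −0.75 ln(0.482365)
  = −0.75 × (-0.729054) = 0.546791 substitutions/site.
Under a molecular clock d = 2μt, so t = d/(2μ) = 0.546791 / (2 × 9.6 × 10^-9) = 28.48 million years.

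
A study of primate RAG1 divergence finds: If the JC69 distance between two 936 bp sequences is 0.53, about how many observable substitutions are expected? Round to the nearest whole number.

356

Invert JC69: p = (3/4)(1 − e^(−4d/3)) = 0.75 × (1 − e^(-0.706667)) = 0.75 × (1 − 0.493286) = 0.380036.
Expected differing sites = pL ≈ 0.380036 × 936 = 355.713696 ≈ 356.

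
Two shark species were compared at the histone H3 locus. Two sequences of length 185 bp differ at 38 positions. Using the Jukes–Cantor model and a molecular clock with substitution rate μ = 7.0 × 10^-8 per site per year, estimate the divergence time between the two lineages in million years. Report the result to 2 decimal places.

p = 38/185 ≈ 0.205405.
d = −(3/4) ln(1 − 4p/3) = −0.75 ln(1 − 0.273873) = −0.75 ln(0.726127)
  = −0.75 × (-0.320030) = 0.240023 substitutions/site.
Under a molecular clock d = 2μt, so t = d/(2μ) = 0.240023 / (2 × 7.0 × 10^-8) = 1.71 million years.

1.71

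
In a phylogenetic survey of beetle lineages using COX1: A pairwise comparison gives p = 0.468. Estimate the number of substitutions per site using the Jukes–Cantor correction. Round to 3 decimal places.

0.734

d = −(3/4) ln(1 − 4p/3) = −0.75 ln(1 − 0.624) = −0.75 ln(0.376)
  = −0.75 × (-0.978166) = 0.733625 substitutions/site.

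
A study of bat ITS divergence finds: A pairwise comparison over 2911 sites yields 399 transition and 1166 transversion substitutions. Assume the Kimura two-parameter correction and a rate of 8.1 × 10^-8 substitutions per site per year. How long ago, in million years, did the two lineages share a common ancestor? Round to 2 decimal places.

5.96

P = 399/2911 ≈ 0.137066 and Q = 1166/2911 ≈ 0.40055.
Under the Kimura two-parameter model, d = −½ ln(1 − 2P − Q) − ¼ ln(1 − 2Q).
1 − 2P − Q = 0.325318, giving −½ ln(0.325318) = 0.561476.
1 − 2Q = 0.1989, giving −¼ ln(0.1989) = 0.403738.
d = 0.561476 + 0.403738 = 0.965214.
Under a molecular clock d = 2μt, so t = d/(2μ) = 0.965214 / (2 × 8.1 × 10^-8) = 5.96 million years.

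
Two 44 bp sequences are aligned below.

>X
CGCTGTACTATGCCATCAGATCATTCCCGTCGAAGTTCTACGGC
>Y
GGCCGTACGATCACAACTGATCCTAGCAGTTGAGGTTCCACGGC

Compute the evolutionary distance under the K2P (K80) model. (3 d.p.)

Of 44 sites, 4 differences are transitions and 10 are transversions, so P = 4/44 ≈ 0.090909 and Q = 10/44 ≈ 0.227273.
Under the Kimura two-parameter model, d = −½ ln(1 − 2P − Q) − ¼ ln(1 − 2Q).
1 − 2P − Q = 0.590909, giving −½ ln(0.590909) = 0.263047.
1 − 2Q = 0.545454, giving −¼ ln(0.545454) = 0.151534.
d = 0.263047 + 0.151534 = 0.414581.

0.415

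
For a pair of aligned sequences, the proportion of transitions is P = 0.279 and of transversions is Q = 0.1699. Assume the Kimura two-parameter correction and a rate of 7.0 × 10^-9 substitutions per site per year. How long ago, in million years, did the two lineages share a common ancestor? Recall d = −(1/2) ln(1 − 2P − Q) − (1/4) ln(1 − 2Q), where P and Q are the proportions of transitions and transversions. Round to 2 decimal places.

53.90

Under the Kimura two-parameter model, d = −½ ln(1 − 2P − Q) − ¼ ln(1 − 2Q).
1 − 2P − Q = 0.2721, giving −½ ln(0.2721) = 0.650793.
1 − 2Q = 0.6602, giving −¼ ln(0.6602) = 0.103803.
d = 0.650793 + 0.103803 = 0.754596.
Under a molecular clock d = 2μt, so t = d/(2μ) = 0.754596 / (2 × 7.0 × 10^-9) = 53.90 million years.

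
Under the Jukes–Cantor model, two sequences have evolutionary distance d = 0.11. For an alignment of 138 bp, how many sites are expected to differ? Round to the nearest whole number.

14

Invert JC69: p = (3/4)(1 − e^(−4d/3)) = 0.75 × (1 − e^(-0.146667)) = 0.75 × (1 − 0.863582) = 0.102314.
Expected differing sites = pL ≈ 0.102314 × 138 = 14.119332 ≈ 14.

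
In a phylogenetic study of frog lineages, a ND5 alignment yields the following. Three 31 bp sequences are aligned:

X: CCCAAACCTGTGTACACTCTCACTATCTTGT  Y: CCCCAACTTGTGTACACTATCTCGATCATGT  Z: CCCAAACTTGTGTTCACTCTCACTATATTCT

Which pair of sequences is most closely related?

X and Z

X–Y: 6/31 differ, p = 0.194, d = 0.224.
X–Z: 4/31 differ, p = 0.129, d = 0.142.
Y–Z: 8/31 differ, p = 0.258, d = 0.316.
The smallest distance is between X and Z.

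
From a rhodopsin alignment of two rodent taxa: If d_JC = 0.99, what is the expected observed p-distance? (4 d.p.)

0.5496

p = (3/4)(1 − e^(−4d/3)) = 0.75 × (1 − e^(-1.32)) = 0.75 × (1 − 0.267135) = 0.549649.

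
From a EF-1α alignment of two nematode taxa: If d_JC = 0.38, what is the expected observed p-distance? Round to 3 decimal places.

0.298

p = (3/4)(1 − e^(−4d/3)) = 0.75 × (1 − e^(-0.506667)) = 0.75 × (1 − 0.602500) = 0.298125.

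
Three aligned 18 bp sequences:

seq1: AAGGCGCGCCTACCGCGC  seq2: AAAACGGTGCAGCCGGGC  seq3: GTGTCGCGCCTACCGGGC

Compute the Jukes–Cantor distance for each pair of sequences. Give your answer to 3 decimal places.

d(seq1,seq2) = 0.673, d(seq1,seq3) = 0.264, d(seq2,seq3) = 0.824

seq1–seq2: 8/18 sites differ → p ≈ 0.444444, d = −0.75 ln(1 − 0.592592) = 0.673455 ≈ 0.673.
seq1–seq3: 4/18 sites differ → p ≈ 0.222222, d = −0.75 ln(1 − 0.296296) = 0.263548 ≈ 0.264.
seq2–seq3: 9/18 sites differ → p = 0.5, d = −0.75 ln(1 − 0.666667) = 0.823960 ≈ 0.824.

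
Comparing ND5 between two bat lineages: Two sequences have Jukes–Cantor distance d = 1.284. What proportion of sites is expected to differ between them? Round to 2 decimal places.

p = (3/4)(1 − e^(−4d/3)) = 0.75 × (1 − e^(-1.712)) = 0.75 × (1 − 0.180504) = 0.614622.

0.61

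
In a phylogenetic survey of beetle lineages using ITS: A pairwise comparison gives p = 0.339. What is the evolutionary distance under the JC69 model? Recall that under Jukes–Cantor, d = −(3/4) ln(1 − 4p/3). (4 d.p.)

d = −(3/4) ln(1 − 4p/3) = −0.75 ln(1 − 0.452) = −0.75 ln(0.548)
  = −0.75 × (-0.601480) = 0.451110 substitutions/site.

0.4511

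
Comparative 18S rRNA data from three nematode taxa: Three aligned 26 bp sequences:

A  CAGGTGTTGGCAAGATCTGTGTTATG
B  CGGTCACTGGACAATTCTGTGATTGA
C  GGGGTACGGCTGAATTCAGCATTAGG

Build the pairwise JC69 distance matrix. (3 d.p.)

d(A,B) = 0.824, d(A,C) = 0.949, d(B,C) = 0.824

A–B: 13/26 sites differ → p = 0.5, d = −0.75 ln(1 − 0.666667) = 0.823960 ≈ 0.824.
A–C: 14/26 sites differ → p ≈ 0.538462, d = −0.75 ln(1 − 0.717949) = 0.949251 ≈ 0.949.
B–C: 13/26 sites differ → p = 0.5, d = −0.75 ln(1 − 0.666667) = 0.823960 ≈ 0.824.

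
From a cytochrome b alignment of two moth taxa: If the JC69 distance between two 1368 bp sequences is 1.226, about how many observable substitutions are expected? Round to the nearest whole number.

826

Invert JC69: p = (3/4)(1 − e^(−4d/3)) = 0.75 × (1 − e^(-1.634667)) = 0.75 × (1 − 0.195017) = 0.603737.
Expected differing sites = pL ≈ 0.603737 × 1368 = 825.912216 ≈ 826.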